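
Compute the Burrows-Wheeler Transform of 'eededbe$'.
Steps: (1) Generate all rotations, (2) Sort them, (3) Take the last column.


Rotations (sorted):
  0: $eededbe -> last char: e
  1: be$eeded -> last char: d
  2: dbe$eede -> last char: e
  3: dedbe$ee -> last char: e
  4: e$eededb -> last char: b
  5: edbe$eed -> last char: d
  6: ededbe$e -> last char: e
  7: eededbe$ -> last char: $


BWT = edeebde$


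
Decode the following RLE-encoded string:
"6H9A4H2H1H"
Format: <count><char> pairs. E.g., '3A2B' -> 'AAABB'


Expanding each <count><char> pair:
  6H -> 'HHHHHH'
  9A -> 'AAAAAAAAA'
  4H -> 'HHHH'
  2H -> 'HH'
  1H -> 'H'

Decoded = HHHHHHAAAAAAAAAHHHHHHH


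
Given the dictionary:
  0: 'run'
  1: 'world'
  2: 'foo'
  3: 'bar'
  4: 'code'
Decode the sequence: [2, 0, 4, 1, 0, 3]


Look up each index in the dictionary:
  2 -> 'foo'
  0 -> 'run'
  4 -> 'code'
  1 -> 'world'
  0 -> 'run'
  3 -> 'bar'

Decoded: "foo run code world run bar"


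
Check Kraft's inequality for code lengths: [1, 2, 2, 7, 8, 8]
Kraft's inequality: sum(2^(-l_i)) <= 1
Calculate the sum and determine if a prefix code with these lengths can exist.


Sum = 2^(-1) + 2^(-2) + 2^(-2) + 2^(-7) + 2^(-8) + 2^(-8)
    = 0.5 + 0.25 + 0.25 + 0.0078125 + 0.00390625 + 0.00390625
    = 260/256 = 1.015625
Since 1.015625 > 1, Kraft's inequality is NOT satisfied.
A prefix code with these lengths CANNOT exist.

Kraft sum = 1.015625. Not satisfied.


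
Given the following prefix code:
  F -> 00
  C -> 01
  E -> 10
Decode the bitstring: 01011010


Decoding step by step:
Bits 01 -> C
Bits 01 -> C
Bits 10 -> E
Bits 10 -> E


Decoded message: CCEE


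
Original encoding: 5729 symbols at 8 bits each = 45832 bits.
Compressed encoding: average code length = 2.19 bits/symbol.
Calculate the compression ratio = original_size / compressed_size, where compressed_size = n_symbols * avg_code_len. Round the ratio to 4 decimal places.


original_size = n_symbols * orig_bits = 5729 * 8 = 45832 bits
compressed_size = n_symbols * avg_code_len = 5729 * 2.19 = 12546.51 bits
ratio = original_size / compressed_size = 45832 / 12546.51 = 3.653

Compression ratio = 3.653


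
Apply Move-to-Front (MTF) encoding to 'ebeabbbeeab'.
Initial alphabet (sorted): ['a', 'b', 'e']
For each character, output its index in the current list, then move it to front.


MTF encoding:
'e': index 2 in ['a', 'b', 'e'] -> ['e', 'a', 'b']
'b': index 2 in ['e', 'a', 'b'] -> ['b', 'e', 'a']
'e': index 1 in ['b', 'e', 'a'] -> ['e', 'b', 'a']
'a': index 2 in ['e', 'b', 'a'] -> ['a', 'e', 'b']
'b': index 2 in ['a', 'e', 'b'] -> ['b', 'a', 'e']
'b': index 0 in ['b', 'a', 'e'] -> ['b', 'a', 'e']
'b': index 0 in ['b', 'a', 'e'] -> ['b', 'a', 'e']
'e': index 2 in ['b', 'a', 'e'] -> ['e', 'b', 'a']
'e': index 0 in ['e', 'b', 'a'] -> ['e', 'b', 'a']
'a': index 2 in ['e', 'b', 'a'] -> ['a', 'e', 'b']
'b': index 2 in ['a', 'e', 'b'] -> ['b', 'a', 'e']


Output: [2, 2, 1, 2, 2, 0, 0, 2, 0, 2, 2]


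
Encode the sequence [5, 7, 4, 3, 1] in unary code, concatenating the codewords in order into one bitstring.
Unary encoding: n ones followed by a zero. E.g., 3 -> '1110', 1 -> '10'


Encode each number as n ones followed by a terminating 0:
  5 -> 111110 (6 bits)
  7 -> 11111110 (8 bits)
  4 -> 11110 (5 bits)
  3 -> 1110 (4 bits)
  1 -> 10 (2 bits)
Total length = 6 + 8 + 5 + 4 + 2 = 25 bits.

Unary([5, 7, 4, 3, 1]) = 1111101111111011110111010 (25 bits)


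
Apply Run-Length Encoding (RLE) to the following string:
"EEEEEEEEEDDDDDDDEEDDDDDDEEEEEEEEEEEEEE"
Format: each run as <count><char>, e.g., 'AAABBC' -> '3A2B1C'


Scanning runs left to right:
  i=0: run of 'E' x 9 -> '9E'
  i=9: run of 'D' x 7 -> '7D'
  i=16: run of 'E' x 2 -> '2E'
  i=18: run of 'D' x 6 -> '6D'
  i=24: run of 'E' x 14 -> '14E'

RLE = 9E7D2E6D14E


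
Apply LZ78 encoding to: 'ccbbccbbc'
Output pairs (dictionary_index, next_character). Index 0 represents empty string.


LZ78 encoding steps:
Dictionary: {0: ''}
Step 1: w='' (idx 0), next='c' -> output (0, 'c'), add 'c' as idx 1
Step 2: w='c' (idx 1), next='b' -> output (1, 'b'), add 'cb' as idx 2
Step 3: w='' (idx 0), next='b' -> output (0, 'b'), add 'b' as idx 3
Step 4: w='c' (idx 1), next='c' -> output (1, 'c'), add 'cc' as idx 4
Step 5: w='b' (idx 3), next='b' -> output (3, 'b'), add 'bb' as idx 5
Step 6: w='c' (idx 1), end of input -> output (1, '')


Encoded: [(0, 'c'), (1, 'b'), (0, 'b'), (1, 'c'), (3, 'b'), (1, '')]


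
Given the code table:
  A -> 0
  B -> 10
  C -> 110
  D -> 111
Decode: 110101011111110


Decoding:
110 -> C
10 -> B
10 -> B
111 -> D
111 -> D
10 -> B


Result: CBBDDB


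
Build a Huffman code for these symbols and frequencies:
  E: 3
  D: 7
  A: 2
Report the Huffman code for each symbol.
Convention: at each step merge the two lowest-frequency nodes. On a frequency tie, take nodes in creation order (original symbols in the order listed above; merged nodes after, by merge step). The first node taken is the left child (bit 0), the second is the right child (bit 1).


Huffman tree construction:
Step 1: Merge A(2) + E(3) = 5
Step 2: Merge (A+E)(5) + D(7) = 12
Read each symbol's code off the tree from the root (left child = 0, right child = 1).

Codes:
  E: 01 (length 2)
  D: 1 (length 1)
  A: 00 (length 2)
Average code length: 17/12 = 1.4167 bits/symbol


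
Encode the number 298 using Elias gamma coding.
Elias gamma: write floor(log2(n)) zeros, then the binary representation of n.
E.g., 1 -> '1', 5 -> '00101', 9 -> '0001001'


num_bits = floor(log2(298)) + 1 = 9
leading_zeros = num_bits - 1 = 8
binary(298) = 100101010

Elias gamma(298) = '00000000' + '100101010' = 00000000100101010 (17 bits)


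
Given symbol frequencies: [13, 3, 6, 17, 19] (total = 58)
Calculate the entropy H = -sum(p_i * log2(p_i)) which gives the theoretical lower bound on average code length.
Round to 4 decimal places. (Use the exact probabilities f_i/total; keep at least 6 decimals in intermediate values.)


Per-symbol terms -p_i * log2(p_i) with p_i = f_i/58:
  p = 13/58 = 0.224138: log2(p) = -2.157541, -p*log2(p) = 0.483587
  p = 3/58 = 0.051724: log2(p) = -4.273018, -p*log2(p) = 0.221018
  p = 6/58 = 0.103448: log2(p) = -3.273018, -p*log2(p) = 0.338588
  p = 17/58 = 0.293103: log2(p) = -1.770518, -p*log2(p) = 0.518945
  p = 19/58 = 0.327586: log2(p) = -1.610053, -p*log2(p) = 0.527431
H = 0.483587 + 0.221018 + 0.338588 + 0.518945 + 0.527431 = 2.089569

H = 2.0896 bits/symbol


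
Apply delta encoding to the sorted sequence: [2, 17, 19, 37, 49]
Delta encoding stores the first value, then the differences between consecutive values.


First value: 2
Deltas:
  17 - 2 = 15
  19 - 17 = 2
  37 - 19 = 18
  49 - 37 = 12


Delta encoded: [2, 15, 2, 18, 12]


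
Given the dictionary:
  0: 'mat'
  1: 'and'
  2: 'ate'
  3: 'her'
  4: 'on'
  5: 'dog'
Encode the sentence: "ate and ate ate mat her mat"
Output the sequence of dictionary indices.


Look up each word in the dictionary:
  'ate' -> 2
  'and' -> 1
  'ate' -> 2
  'ate' -> 2
  'mat' -> 0
  'her' -> 3
  'mat' -> 0

Encoded: [2, 1, 2, 2, 0, 3, 0]


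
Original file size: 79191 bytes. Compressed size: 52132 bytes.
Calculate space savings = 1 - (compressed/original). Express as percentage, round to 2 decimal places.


ratio = compressed/original = 52132/79191 = 0.658307
savings = 1 - ratio = 1 - 0.658307 = 0.341693
as a percentage: 0.341693 * 100 = 34.17%

Space savings = 1 - 52132/79191 = 34.17%


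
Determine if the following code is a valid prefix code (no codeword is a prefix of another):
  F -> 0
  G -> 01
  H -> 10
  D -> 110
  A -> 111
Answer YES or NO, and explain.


Checking each pair (does one codeword prefix another?):
  F='0' vs G='01': prefix -- VIOLATION

NO -- this is NOT a valid prefix code. F (0) is a prefix of G (01).


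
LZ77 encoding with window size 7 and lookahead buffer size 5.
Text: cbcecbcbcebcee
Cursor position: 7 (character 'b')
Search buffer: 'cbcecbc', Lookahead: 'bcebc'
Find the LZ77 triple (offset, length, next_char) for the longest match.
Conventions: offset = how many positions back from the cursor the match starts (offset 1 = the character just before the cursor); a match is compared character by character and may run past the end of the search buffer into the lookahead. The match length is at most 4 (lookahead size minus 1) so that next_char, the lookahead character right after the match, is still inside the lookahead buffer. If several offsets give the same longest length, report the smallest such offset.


Try each offset into the search buffer:
  offset=1 (pos 6, char 'c'): match length 0
  offset=2 (pos 5, char 'b'): match length 2
  offset=3 (pos 4, char 'c'): match length 0
  offset=4 (pos 3, char 'e'): match length 0
  offset=5 (pos 2, char 'c'): match length 0
  offset=6 (pos 1, char 'b'): match length 3
  offset=7 (pos 0, char 'c'): match length 0
Longest match has length 3 at offset 6.
next_char = character at position 7 + 3 = 10 -> 'b'

Best match: offset=6, length=3 (matching 'bce' starting at position 1)
LZ77 triple: (6, 3, 'b')


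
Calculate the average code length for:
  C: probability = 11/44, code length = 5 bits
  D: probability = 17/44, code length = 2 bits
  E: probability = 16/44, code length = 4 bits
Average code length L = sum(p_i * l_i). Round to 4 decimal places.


Weighted contributions p_i * l_i:
  C: (11/44) * 5 = 55/44
  D: (17/44) * 2 = 34/44
  E: (16/44) * 4 = 64/44
Sum = (55 + 34 + 64)/44 = 153/44

L = 153/44 = 3.4773 bits/symbol


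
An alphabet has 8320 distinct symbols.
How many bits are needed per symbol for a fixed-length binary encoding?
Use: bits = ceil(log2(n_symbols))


log2(8320) = 13.0224
Bracket: 2^13 = 8192 < 8320 <= 2^14 = 16384
So ceil(log2(8320)) = 14

bits = ceil(log2(8320)) = ceil(13.0224) = 14 bits


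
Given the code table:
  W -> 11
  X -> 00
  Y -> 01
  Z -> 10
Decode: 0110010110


Decoding:
01 -> Y
10 -> Z
01 -> Y
01 -> Y
10 -> Z


Result: YZYYZ


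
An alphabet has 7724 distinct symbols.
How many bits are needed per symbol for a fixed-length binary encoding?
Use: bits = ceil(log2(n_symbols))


log2(7724) = 12.9151
Bracket: 2^12 = 4096 < 7724 <= 2^13 = 8192
So ceil(log2(7724)) = 13

bits = ceil(log2(7724)) = ceil(12.9151) = 13 bits


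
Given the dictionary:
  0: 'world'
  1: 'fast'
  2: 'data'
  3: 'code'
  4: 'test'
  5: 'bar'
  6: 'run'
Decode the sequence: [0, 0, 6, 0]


Look up each index in the dictionary:
  0 -> 'world'
  0 -> 'world'
  6 -> 'run'
  0 -> 'world'

Decoded: "world world run world"


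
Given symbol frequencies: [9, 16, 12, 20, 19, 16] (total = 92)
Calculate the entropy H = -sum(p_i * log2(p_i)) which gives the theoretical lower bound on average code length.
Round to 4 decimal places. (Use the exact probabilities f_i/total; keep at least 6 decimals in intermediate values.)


Per-symbol terms -p_i * log2(p_i) with p_i = f_i/92:
  p = 9/92 = 0.097826: log2(p) = -3.353637, -p*log2(p) = 0.328073
  p = 16/92 = 0.173913: log2(p) = -2.523562, -p*log2(p) = 0.438880
  p = 12/92 = 0.130435: log2(p) = -2.938599, -p*log2(p) = 0.383296
  p = 20/92 = 0.217391: log2(p) = -2.201634, -p*log2(p) = 0.478616
  p = 19/92 = 0.206522: log2(p) = -2.275634, -p*log2(p) = 0.469968
  p = 16/92 = 0.173913: log2(p) = -2.523562, -p*log2(p) = 0.438880
H = 0.328073 + 0.438880 + 0.383296 + 0.478616 + 0.469968 + 0.438880 = 2.537713

H = 2.5377 bits/symbol


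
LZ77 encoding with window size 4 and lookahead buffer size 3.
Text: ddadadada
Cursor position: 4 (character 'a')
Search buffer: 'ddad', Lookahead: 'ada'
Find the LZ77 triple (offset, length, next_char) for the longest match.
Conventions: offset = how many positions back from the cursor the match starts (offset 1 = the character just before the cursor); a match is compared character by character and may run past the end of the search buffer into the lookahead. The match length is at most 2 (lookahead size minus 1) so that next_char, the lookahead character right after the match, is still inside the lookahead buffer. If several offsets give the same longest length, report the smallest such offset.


Try each offset into the search buffer:
  offset=1 (pos 3, char 'd'): match length 0
  offset=2 (pos 2, char 'a'): match length 2
  offset=3 (pos 1, char 'd'): match length 0
  offset=4 (pos 0, char 'd'): match length 0
Longest match has length 2 at offset 2.
next_char = character at position 4 + 2 = 6 -> 'a'

Best match: offset=2, length=2 (matching 'ad' starting at position 2)
LZ77 triple: (2, 2, 'a')


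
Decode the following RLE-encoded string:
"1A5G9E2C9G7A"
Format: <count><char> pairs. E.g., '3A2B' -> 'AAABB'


Expanding each <count><char> pair:
  1A -> 'A'
  5G -> 'GGGGG'
  9E -> 'EEEEEEEEE'
  2C -> 'CC'
  9G -> 'GGGGGGGGG'
  7A -> 'AAAAAAA'

Decoded = AGGGGGEEEEEEEEECCGGGGGGGGGAAAAAAA


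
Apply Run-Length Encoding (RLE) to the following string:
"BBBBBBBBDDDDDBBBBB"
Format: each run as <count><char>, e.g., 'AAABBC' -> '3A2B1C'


Scanning runs left to right:
  i=0: run of 'B' x 8 -> '8B'
  i=8: run of 'D' x 5 -> '5D'
  i=13: run of 'B' x 5 -> '5B'

RLE = 8B5D5B


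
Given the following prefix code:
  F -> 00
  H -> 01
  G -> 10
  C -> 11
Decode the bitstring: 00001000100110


Decoding step by step:
Bits 00 -> F
Bits 00 -> F
Bits 10 -> G
Bits 00 -> F
Bits 10 -> G
Bits 01 -> H
Bits 10 -> G


Decoded message: FFGFGHG


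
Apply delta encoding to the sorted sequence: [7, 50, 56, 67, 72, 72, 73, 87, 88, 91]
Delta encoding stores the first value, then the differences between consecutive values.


First value: 7
Deltas:
  50 - 7 = 43
  56 - 50 = 6
  67 - 56 = 11
  72 - 67 = 5
  72 - 72 = 0
  73 - 72 = 1
  87 - 73 = 14
  88 - 87 = 1
  91 - 88 = 3


Delta encoded: [7, 43, 6, 11, 5, 0, 1, 14, 1, 3]


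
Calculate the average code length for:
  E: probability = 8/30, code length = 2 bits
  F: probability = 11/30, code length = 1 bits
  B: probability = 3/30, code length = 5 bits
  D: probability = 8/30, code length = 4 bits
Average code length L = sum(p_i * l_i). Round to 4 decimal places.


Weighted contributions p_i * l_i:
  E: (8/30) * 2 = 16/30
  F: (11/30) * 1 = 11/30
  B: (3/30) * 5 = 15/30
  D: (8/30) * 4 = 32/30
Sum = (16 + 11 + 15 + 32)/30 = 74/30

L = 74/30 = 2.4667 bits/symbol


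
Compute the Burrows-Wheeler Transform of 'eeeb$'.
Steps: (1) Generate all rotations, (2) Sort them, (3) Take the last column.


Rotations (sorted):
  0: $eeeb -> last char: b
  1: b$eee -> last char: e
  2: eb$ee -> last char: e
  3: eeb$e -> last char: e
  4: eeeb$ -> last char: $


BWT = beee$


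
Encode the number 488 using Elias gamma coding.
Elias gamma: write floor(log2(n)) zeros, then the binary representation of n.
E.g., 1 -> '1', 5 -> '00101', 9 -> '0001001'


num_bits = floor(log2(488)) + 1 = 9
leading_zeros = num_bits - 1 = 8
binary(488) = 111101000

Elias gamma(488) = '00000000' + '111101000' = 00000000111101000 (17 bits)


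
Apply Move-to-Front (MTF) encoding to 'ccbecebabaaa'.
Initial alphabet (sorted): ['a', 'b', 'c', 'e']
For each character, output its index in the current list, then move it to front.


MTF encoding:
'c': index 2 in ['a', 'b', 'c', 'e'] -> ['c', 'a', 'b', 'e']
'c': index 0 in ['c', 'a', 'b', 'e'] -> ['c', 'a', 'b', 'e']
'b': index 2 in ['c', 'a', 'b', 'e'] -> ['b', 'c', 'a', 'e']
'e': index 3 in ['b', 'c', 'a', 'e'] -> ['e', 'b', 'c', 'a']
'c': index 2 in ['e', 'b', 'c', 'a'] -> ['c', 'e', 'b', 'a']
'e': index 1 in ['c', 'e', 'b', 'a'] -> ['e', 'c', 'b', 'a']
'b': index 2 in ['e', 'c', 'b', 'a'] -> ['b', 'e', 'c', 'a']
'a': index 3 in ['b', 'e', 'c', 'a'] -> ['a', 'b', 'e', 'c']
'b': index 1 in ['a', 'b', 'e', 'c'] -> ['b', 'a', 'e', 'c']
'a': index 1 in ['b', 'a', 'e', 'c'] -> ['a', 'b', 'e', 'c']
'a': index 0 in ['a', 'b', 'e', 'c'] -> ['a', 'b', 'e', 'c']
'a': index 0 in ['a', 'b', 'e', 'c'] -> ['a', 'b', 'e', 'c']


Output: [2, 0, 2, 3, 2, 1, 2, 3, 1, 1, 0, 0]


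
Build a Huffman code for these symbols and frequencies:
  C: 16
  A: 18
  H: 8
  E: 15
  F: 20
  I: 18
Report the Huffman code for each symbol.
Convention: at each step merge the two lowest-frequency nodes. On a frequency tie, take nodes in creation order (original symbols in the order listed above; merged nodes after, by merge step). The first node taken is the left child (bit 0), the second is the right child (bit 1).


Huffman tree construction:
Step 1: Merge H(8) + E(15) = 23
Step 2: Merge C(16) + A(18) = 34
Step 3: Merge I(18) + F(20) = 38
Step 4: Merge (H+E)(23) + (C+A)(34) = 57
Step 5: Merge (I+F)(38) + ((H+E)+(C+A))(57) = 95
Read each symbol's code off the tree from the root (left child = 0, right child = 1).

Codes:
  C: 110 (length 3)
  A: 111 (length 3)
  H: 100 (length 3)
  E: 101 (length 3)
  F: 01 (length 2)
  I: 00 (length 2)
Average code length: 247/95 = 2.6000 bits/symbol


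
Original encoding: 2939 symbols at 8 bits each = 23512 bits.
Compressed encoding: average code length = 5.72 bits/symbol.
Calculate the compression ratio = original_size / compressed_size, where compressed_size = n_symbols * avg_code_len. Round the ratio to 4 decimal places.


original_size = n_symbols * orig_bits = 2939 * 8 = 23512 bits
compressed_size = n_symbols * avg_code_len = 2939 * 5.72 = 16811.08 bits
ratio = original_size / compressed_size = 23512 / 16811.08 = 1.3986

Compression ratio = 1.3986


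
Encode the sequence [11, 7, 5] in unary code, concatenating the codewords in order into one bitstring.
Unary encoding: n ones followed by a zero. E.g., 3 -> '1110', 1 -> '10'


Encode each number as n ones followed by a terminating 0:
  11 -> 111111111110 (12 bits)
  7 -> 11111110 (8 bits)
  5 -> 111110 (6 bits)
Total length = 12 + 8 + 6 = 26 bits.

Unary([11, 7, 5]) = 11111111111011111110111110 (26 bits)


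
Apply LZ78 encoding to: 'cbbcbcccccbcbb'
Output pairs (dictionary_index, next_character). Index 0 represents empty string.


LZ78 encoding steps:
Dictionary: {0: ''}
Step 1: w='' (idx 0), next='c' -> output (0, 'c'), add 'c' as idx 1
Step 2: w='' (idx 0), next='b' -> output (0, 'b'), add 'b' as idx 2
Step 3: w='b' (idx 2), next='c' -> output (2, 'c'), add 'bc' as idx 3
Step 4: w='bc' (idx 3), next='c' -> output (3, 'c'), add 'bcc' as idx 4
Step 5: w='c' (idx 1), next='c' -> output (1, 'c'), add 'cc' as idx 5
Step 6: w='c' (idx 1), next='b' -> output (1, 'b'), add 'cb' as idx 6
Step 7: w='cb' (idx 6), next='b' -> output (6, 'b'), add 'cbb' as idx 7


Encoded: [(0, 'c'), (0, 'b'), (2, 'c'), (3, 'c'), (1, 'c'), (1, 'b'), (6, 'b')]


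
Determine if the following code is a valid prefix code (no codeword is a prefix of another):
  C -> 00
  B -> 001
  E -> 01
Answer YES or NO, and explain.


Checking each pair (does one codeword prefix another?):
  C='00' vs B='001': prefix -- VIOLATION

NO -- this is NOT a valid prefix code. C (00) is a prefix of B (001).


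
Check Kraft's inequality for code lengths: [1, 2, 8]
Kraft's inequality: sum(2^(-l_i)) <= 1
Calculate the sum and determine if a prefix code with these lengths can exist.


Sum = 2^(-1) + 2^(-2) + 2^(-8)
    = 0.5 + 0.25 + 0.00390625
    = 193/256 = 0.75390625
Since 0.75390625 <= 1, Kraft's inequality IS satisfied.
A prefix code with these lengths CAN exist.

Kraft sum = 0.75390625. Satisfied.


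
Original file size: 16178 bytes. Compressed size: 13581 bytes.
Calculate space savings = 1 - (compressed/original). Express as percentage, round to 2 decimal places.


ratio = compressed/original = 13581/16178 = 0.839473
savings = 1 - ratio = 1 - 0.839473 = 0.160527
as a percentage: 0.160527 * 100 = 16.05%

Space savings = 1 - 13581/16178 = 16.05%


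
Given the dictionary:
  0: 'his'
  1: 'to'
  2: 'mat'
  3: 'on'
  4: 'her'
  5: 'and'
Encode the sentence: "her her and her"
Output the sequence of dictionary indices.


Look up each word in the dictionary:
  'her' -> 4
  'her' -> 4
  'and' -> 5
  'her' -> 4

Encoded: [4, 4, 5, 4]


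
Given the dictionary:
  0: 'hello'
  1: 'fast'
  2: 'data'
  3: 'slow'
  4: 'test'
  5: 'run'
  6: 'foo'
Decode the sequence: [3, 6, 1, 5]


Look up each index in the dictionary:
  3 -> 'slow'
  6 -> 'foo'
  1 -> 'fast'
  5 -> 'run'

Decoded: "slow foo fast run"


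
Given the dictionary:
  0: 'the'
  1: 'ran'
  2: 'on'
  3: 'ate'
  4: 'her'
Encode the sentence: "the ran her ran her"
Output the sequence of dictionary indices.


Look up each word in the dictionary:
  'the' -> 0
  'ran' -> 1
  'her' -> 4
  'ran' -> 1
  'her' -> 4

Encoded: [0, 1, 4, 1, 4]


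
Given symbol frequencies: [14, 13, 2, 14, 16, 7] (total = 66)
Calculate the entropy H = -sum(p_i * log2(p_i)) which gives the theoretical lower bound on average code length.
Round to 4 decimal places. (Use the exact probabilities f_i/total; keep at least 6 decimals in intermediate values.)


Per-symbol terms -p_i * log2(p_i) with p_i = f_i/66:
  p = 14/66 = 0.212121: log2(p) = -2.237039, -p*log2(p) = 0.474523
  p = 13/66 = 0.196970: log2(p) = -2.343954, -p*log2(p) = 0.461688
  p = 2/66 = 0.030303: log2(p) = -5.044394, -p*log2(p) = 0.152860
  p = 14/66 = 0.212121: log2(p) = -2.237039, -p*log2(p) = 0.474523
  p = 16/66 = 0.242424: log2(p) = -2.044394, -p*log2(p) = 0.495611
  p = 7/66 = 0.106061: log2(p) = -3.237039, -p*log2(p) = 0.343322
H = 0.474523 + 0.461688 + 0.152860 + 0.474523 + 0.495611 + 0.343322 = 2.402527

H = 2.4025 bits/symbol


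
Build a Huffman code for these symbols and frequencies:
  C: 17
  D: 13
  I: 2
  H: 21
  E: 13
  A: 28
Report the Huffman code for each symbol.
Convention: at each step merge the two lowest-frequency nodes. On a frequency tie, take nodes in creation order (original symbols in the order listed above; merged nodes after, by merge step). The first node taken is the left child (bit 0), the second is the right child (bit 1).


Huffman tree construction:
Step 1: Merge I(2) + D(13) = 15
Step 2: Merge E(13) + (I+D)(15) = 28
Step 3: Merge C(17) + H(21) = 38
Step 4: Merge A(28) + (E+(I+D))(28) = 56
Step 5: Merge (C+H)(38) + (A+(E+(I+D)))(56) = 94
Read each symbol's code off the tree from the root (left child = 0, right child = 1).

Codes:
  C: 00 (length 2)
  D: 1111 (length 4)
  I: 1110 (length 4)
  H: 01 (length 2)
  E: 110 (length 3)
  A: 10 (length 2)
Average code length: 231/94 = 2.4574 bits/symbol


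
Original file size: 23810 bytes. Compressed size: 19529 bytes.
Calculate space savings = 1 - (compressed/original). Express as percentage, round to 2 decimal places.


ratio = compressed/original = 19529/23810 = 0.820202
savings = 1 - ratio = 1 - 0.820202 = 0.179798
as a percentage: 0.179798 * 100 = 17.98%

Space savings = 1 - 19529/23810 = 17.98%


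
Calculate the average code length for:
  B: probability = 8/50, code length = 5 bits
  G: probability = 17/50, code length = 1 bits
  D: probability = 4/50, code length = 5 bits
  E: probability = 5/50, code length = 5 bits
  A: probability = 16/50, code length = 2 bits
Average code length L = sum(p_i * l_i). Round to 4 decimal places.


Weighted contributions p_i * l_i:
  B: (8/50) * 5 = 40/50
  G: (17/50) * 1 = 17/50
  D: (4/50) * 5 = 20/50
  E: (5/50) * 5 = 25/50
  A: (16/50) * 2 = 32/50
Sum = (40 + 17 + 20 + 25 + 32)/50 = 134/50

L = 134/50 = 2.6800 bits/symbol


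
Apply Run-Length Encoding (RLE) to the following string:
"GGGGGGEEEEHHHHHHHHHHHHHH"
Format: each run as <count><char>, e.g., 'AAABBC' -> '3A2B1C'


Scanning runs left to right:
  i=0: run of 'G' x 6 -> '6G'
  i=6: run of 'E' x 4 -> '4E'
  i=10: run of 'H' x 14 -> '14H'

RLE = 6G4E14H


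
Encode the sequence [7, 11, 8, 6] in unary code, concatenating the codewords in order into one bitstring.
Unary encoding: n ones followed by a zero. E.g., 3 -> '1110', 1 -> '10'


Encode each number as n ones followed by a terminating 0:
  7 -> 11111110 (8 bits)
  11 -> 111111111110 (12 bits)
  8 -> 111111110 (9 bits)
  6 -> 1111110 (7 bits)
Total length = 8 + 12 + 9 + 7 = 36 bits.

Unary([7, 11, 8, 6]) = 111111101111111111101111111101111110 (36 bits)


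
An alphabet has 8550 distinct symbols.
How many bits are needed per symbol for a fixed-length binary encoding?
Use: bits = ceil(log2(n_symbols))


log2(8550) = 13.0617
Bracket: 2^13 = 8192 < 8550 <= 2^14 = 16384
So ceil(log2(8550)) = 14

bits = ceil(log2(8550)) = ceil(13.0617) = 14 bits


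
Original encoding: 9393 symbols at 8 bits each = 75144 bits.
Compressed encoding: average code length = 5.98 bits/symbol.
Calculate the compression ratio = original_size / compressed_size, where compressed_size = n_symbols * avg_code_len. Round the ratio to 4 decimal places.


original_size = n_symbols * orig_bits = 9393 * 8 = 75144 bits
compressed_size = n_symbols * avg_code_len = 9393 * 5.98 = 56170.14 bits
ratio = original_size / compressed_size = 75144 / 56170.14 = 1.3378

Compression ratio = 1.3378


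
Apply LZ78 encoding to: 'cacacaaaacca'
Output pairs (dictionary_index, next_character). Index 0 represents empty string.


LZ78 encoding steps:
Dictionary: {0: ''}
Step 1: w='' (idx 0), next='c' -> output (0, 'c'), add 'c' as idx 1
Step 2: w='' (idx 0), next='a' -> output (0, 'a'), add 'a' as idx 2
Step 3: w='c' (idx 1), next='a' -> output (1, 'a'), add 'ca' as idx 3
Step 4: w='ca' (idx 3), next='a' -> output (3, 'a'), add 'caa' as idx 4
Step 5: w='a' (idx 2), next='a' -> output (2, 'a'), add 'aa' as idx 5
Step 6: w='c' (idx 1), next='c' -> output (1, 'c'), add 'cc' as idx 6
Step 7: w='a' (idx 2), end of input -> output (2, '')


Encoded: [(0, 'c'), (0, 'a'), (1, 'a'), (3, 'a'), (2, 'a'), (1, 'c'), (2, '')]


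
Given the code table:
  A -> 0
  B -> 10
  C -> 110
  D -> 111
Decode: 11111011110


Decoding:
111 -> D
110 -> C
111 -> D
10 -> B


Result: DCDB


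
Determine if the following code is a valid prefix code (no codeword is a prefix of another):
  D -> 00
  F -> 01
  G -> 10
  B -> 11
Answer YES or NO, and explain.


Checking each pair (does one codeword prefix another?):
  D='00' vs F='01': no prefix
  D='00' vs G='10': no prefix
  D='00' vs B='11': no prefix
  F='01' vs D='00': no prefix
  F='01' vs G='10': no prefix
  F='01' vs B='11': no prefix
  G='10' vs D='00': no prefix
  G='10' vs F='01': no prefix
  G='10' vs B='11': no prefix
  B='11' vs D='00': no prefix
  B='11' vs F='01': no prefix
  B='11' vs G='10': no prefix
No violation found over all pairs.

YES -- this is a valid prefix code. No codeword is a prefix of any other codeword.


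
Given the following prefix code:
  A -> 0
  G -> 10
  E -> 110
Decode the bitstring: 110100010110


Decoding step by step:
Bits 110 -> E
Bits 10 -> G
Bits 0 -> A
Bits 0 -> A
Bits 10 -> G
Bits 110 -> E


Decoded message: EGAAGE


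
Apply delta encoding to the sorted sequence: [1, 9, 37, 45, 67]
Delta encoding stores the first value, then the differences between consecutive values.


First value: 1
Deltas:
  9 - 1 = 8
  37 - 9 = 28
  45 - 37 = 8
  67 - 45 = 22


Delta encoded: [1, 8, 28, 8, 22]


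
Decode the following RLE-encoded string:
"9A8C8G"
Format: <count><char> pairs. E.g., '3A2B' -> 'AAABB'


Expanding each <count><char> pair:
  9A -> 'AAAAAAAAA'
  8C -> 'CCCCCCCC'
  8G -> 'GGGGGGGG'

Decoded = AAAAAAAAACCCCCCCCGGGGGGGG


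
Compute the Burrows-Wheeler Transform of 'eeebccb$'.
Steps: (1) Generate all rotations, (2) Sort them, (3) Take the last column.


Rotations (sorted):
  0: $eeebccb -> last char: b
  1: b$eeebcc -> last char: c
  2: bccb$eee -> last char: e
  3: cb$eeebc -> last char: c
  4: ccb$eeeb -> last char: b
  5: ebccb$ee -> last char: e
  6: eebccb$e -> last char: e
  7: eeebccb$ -> last char: $


BWT = bcecbee$


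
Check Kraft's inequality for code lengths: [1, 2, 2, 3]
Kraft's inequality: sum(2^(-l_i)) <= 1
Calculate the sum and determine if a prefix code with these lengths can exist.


Sum = 2^(-1) + 2^(-2) + 2^(-2) + 2^(-3)
    = 0.5 + 0.25 + 0.25 + 0.125
    = 9/8 = 1.125
Since 1.125 > 1, Kraft's inequality is NOT satisfied.
A prefix code with these lengths CANNOT exist.

Kraft sum = 1.125. Not satisfied.


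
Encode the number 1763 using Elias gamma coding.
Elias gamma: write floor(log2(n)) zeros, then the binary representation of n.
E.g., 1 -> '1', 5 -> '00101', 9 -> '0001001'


num_bits = floor(log2(1763)) + 1 = 11
leading_zeros = num_bits - 1 = 10
binary(1763) = 11011100011

Elias gamma(1763) = '0000000000' + '11011100011' = 000000000011011100011 (21 bits)


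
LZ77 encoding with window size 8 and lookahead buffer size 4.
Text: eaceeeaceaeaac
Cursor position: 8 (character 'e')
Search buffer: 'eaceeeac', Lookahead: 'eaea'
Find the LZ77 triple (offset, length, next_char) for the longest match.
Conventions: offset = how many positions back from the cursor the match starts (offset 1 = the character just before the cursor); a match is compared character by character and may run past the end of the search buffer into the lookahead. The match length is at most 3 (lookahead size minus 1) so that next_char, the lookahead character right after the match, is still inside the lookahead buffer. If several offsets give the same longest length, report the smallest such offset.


Try each offset into the search buffer:
  offset=1 (pos 7, char 'c'): match length 0
  offset=2 (pos 6, char 'a'): match length 0
  offset=3 (pos 5, char 'e'): match length 2
  offset=4 (pos 4, char 'e'): match length 1
  offset=5 (pos 3, char 'e'): match length 1
  offset=6 (pos 2, char 'c'): match length 0
  offset=7 (pos 1, char 'a'): match length 0
  offset=8 (pos 0, char 'e'): match length 2
Longest match has length 2, found at offsets 3, 8; take the smallest, offset 3.
next_char = character at position 8 + 2 = 10 -> 'e'

Best match: offset=3, length=2 (matching 'ea' starting at position 5)
LZ77 triple: (3, 2, 'e')


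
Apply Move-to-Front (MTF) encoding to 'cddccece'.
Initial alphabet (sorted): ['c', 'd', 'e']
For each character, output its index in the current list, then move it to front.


MTF encoding:
'c': index 0 in ['c', 'd', 'e'] -> ['c', 'd', 'e']
'd': index 1 in ['c', 'd', 'e'] -> ['d', 'c', 'e']
'd': index 0 in ['d', 'c', 'e'] -> ['d', 'c', 'e']
'c': index 1 in ['d', 'c', 'e'] -> ['c', 'd', 'e']
'c': index 0 in ['c', 'd', 'e'] -> ['c', 'd', 'e']
'e': index 2 in ['c', 'd', 'e'] -> ['e', 'c', 'd']
'c': index 1 in ['e', 'c', 'd'] -> ['c', 'e', 'd']
'e': index 1 in ['c', 'e', 'd'] -> ['e', 'c', 'd']


Output: [0, 1, 0, 1, 0, 2, 1, 1]


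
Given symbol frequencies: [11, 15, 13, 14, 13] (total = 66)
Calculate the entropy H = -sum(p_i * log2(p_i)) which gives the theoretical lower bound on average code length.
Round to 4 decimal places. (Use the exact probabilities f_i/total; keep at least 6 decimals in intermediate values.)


Per-symbol terms -p_i * log2(p_i) with p_i = f_i/66:
  p = 11/66 = 0.166667: log2(p) = -2.584963, -p*log2(p) = 0.430827
  p = 15/66 = 0.227273: log2(p) = -2.137504, -p*log2(p) = 0.485796
  p = 13/66 = 0.196970: log2(p) = -2.343954, -p*log2(p) = 0.461688
  p = 14/66 = 0.212121: log2(p) = -2.237039, -p*log2(p) = 0.474523
  p = 13/66 = 0.196970: log2(p) = -2.343954, -p*log2(p) = 0.461688
H = 0.430827 + 0.485796 + 0.461688 + 0.474523 + 0.461688 = 2.314522

H = 2.3145 bits/symbol


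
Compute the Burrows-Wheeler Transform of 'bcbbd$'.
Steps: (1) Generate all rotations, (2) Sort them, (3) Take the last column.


Rotations (sorted):
  0: $bcbbd -> last char: d
  1: bbd$bc -> last char: c
  2: bcbbd$ -> last char: $
  3: bd$bcb -> last char: b
  4: cbbd$b -> last char: b
  5: d$bcbb -> last char: b


BWT = dc$bbb


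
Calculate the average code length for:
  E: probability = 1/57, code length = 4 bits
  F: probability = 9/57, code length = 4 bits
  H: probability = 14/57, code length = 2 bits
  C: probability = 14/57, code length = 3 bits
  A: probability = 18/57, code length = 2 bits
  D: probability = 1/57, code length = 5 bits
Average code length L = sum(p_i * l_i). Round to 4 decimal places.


Weighted contributions p_i * l_i:
  E: (1/57) * 4 = 4/57
  F: (9/57) * 4 = 36/57
  H: (14/57) * 2 = 28/57
  C: (14/57) * 3 = 42/57
  A: (18/57) * 2 = 36/57
  D: (1/57) * 5 = 5/57
Sum = (4 + 36 + 28 + 42 + 36 + 5)/57 = 151/57

L = 151/57 = 2.6491 bits/symbol


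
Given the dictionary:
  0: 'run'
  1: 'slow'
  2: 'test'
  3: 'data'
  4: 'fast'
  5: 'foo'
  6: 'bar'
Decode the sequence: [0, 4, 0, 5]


Look up each index in the dictionary:
  0 -> 'run'
  4 -> 'fast'
  0 -> 'run'
  5 -> 'foo'

Decoded: "run fast run foo"


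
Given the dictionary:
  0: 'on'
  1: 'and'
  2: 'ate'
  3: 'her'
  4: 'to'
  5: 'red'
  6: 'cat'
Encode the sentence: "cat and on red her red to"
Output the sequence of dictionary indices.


Look up each word in the dictionary:
  'cat' -> 6
  'and' -> 1
  'on' -> 0
  'red' -> 5
  'her' -> 3
  'red' -> 5
  'to' -> 4

Encoded: [6, 1, 0, 5, 3, 5, 4]


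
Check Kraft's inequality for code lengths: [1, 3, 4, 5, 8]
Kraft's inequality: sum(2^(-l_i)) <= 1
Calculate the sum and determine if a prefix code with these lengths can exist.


Sum = 2^(-1) + 2^(-3) + 2^(-4) + 2^(-5) + 2^(-8)
    = 0.5 + 0.125 + 0.0625 + 0.03125 + 0.00390625
    = 185/256 = 0.72265625
Since 0.72265625 <= 1, Kraft's inequality IS satisfied.
A prefix code with these lengths CAN exist.

Kraft sum = 0.72265625. Satisfied.


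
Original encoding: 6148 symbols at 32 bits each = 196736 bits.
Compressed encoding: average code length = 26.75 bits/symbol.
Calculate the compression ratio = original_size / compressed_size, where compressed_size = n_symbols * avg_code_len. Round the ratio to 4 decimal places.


original_size = n_symbols * orig_bits = 6148 * 32 = 196736 bits
compressed_size = n_symbols * avg_code_len = 6148 * 26.75 = 164459.0 bits
ratio = original_size / compressed_size = 196736 / 164459.0 = 1.1963

Compression ratio = 1.1963


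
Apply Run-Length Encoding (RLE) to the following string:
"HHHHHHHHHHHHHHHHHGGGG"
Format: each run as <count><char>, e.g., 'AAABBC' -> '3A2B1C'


Scanning runs left to right:
  i=0: run of 'H' x 17 -> '17H'
  i=17: run of 'G' x 4 -> '4G'

RLE = 17H4G


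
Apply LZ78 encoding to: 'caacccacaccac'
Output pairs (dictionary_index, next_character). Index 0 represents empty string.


LZ78 encoding steps:
Dictionary: {0: ''}
Step 1: w='' (idx 0), next='c' -> output (0, 'c'), add 'c' as idx 1
Step 2: w='' (idx 0), next='a' -> output (0, 'a'), add 'a' as idx 2
Step 3: w='a' (idx 2), next='c' -> output (2, 'c'), add 'ac' as idx 3
Step 4: w='c' (idx 1), next='c' -> output (1, 'c'), add 'cc' as idx 4
Step 5: w='ac' (idx 3), next='a' -> output (3, 'a'), add 'aca' as idx 5
Step 6: w='cc' (idx 4), next='a' -> output (4, 'a'), add 'cca' as idx 6
Step 7: w='c' (idx 1), end of input -> output (1, '')


Encoded: [(0, 'c'), (0, 'a'), (2, 'c'), (1, 'c'), (3, 'a'), (4, 'a'), (1, '')]


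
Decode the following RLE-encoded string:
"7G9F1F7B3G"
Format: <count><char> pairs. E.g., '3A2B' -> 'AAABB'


Expanding each <count><char> pair:
  7G -> 'GGGGGGG'
  9F -> 'FFFFFFFFF'
  1F -> 'F'
  7B -> 'BBBBBBB'
  3G -> 'GGG'

Decoded = GGGGGGGFFFFFFFFFFBBBBBBBGGG


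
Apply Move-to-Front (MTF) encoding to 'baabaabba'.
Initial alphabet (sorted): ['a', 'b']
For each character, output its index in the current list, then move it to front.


MTF encoding:
'b': index 1 in ['a', 'b'] -> ['b', 'a']
'a': index 1 in ['b', 'a'] -> ['a', 'b']
'a': index 0 in ['a', 'b'] -> ['a', 'b']
'b': index 1 in ['a', 'b'] -> ['b', 'a']
'a': index 1 in ['b', 'a'] -> ['a', 'b']
'a': index 0 in ['a', 'b'] -> ['a', 'b']
'b': index 1 in ['a', 'b'] -> ['b', 'a']
'b': index 0 in ['b', 'a'] -> ['b', 'a']
'a': index 1 in ['b', 'a'] -> ['a', 'b']


Output: [1, 1, 0, 1, 1, 0, 1, 0, 1]


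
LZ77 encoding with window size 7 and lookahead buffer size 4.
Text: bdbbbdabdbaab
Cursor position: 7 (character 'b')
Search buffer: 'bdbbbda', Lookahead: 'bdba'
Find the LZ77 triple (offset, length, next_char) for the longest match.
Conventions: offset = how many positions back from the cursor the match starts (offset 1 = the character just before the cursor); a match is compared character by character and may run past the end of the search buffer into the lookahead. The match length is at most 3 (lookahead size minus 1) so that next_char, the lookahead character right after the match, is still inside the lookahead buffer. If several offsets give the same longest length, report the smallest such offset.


Try each offset into the search buffer:
  offset=1 (pos 6, char 'a'): match length 0
  offset=2 (pos 5, char 'd'): match length 0
  offset=3 (pos 4, char 'b'): match length 2
  offset=4 (pos 3, char 'b'): match length 1
  offset=5 (pos 2, char 'b'): match length 1
  offset=6 (pos 1, char 'd'): match length 0
  offset=7 (pos 0, char 'b'): match length 3
Longest match has length 3 at offset 7.
next_char = character at position 7 + 3 = 10 -> 'a'

Best match: offset=7, length=3 (matching 'bdb' starting at position 0)
LZ77 triple: (7, 3, 'a')


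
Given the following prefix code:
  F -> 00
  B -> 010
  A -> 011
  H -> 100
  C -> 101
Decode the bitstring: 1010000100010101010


Decoding step by step:
Bits 101 -> C
Bits 00 -> F
Bits 00 -> F
Bits 100 -> H
Bits 010 -> B
Bits 101 -> C
Bits 010 -> B


Decoded message: CFFHBCB


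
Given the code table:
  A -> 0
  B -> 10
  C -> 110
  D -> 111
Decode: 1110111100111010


Decoding:
111 -> D
0 -> A
111 -> D
10 -> B
0 -> A
111 -> D
0 -> A
10 -> B


Result: DADBADAB


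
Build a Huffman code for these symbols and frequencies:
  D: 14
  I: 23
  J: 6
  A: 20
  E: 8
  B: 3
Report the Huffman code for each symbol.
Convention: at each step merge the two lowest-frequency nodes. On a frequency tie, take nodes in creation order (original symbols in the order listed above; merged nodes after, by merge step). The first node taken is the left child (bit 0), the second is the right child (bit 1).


Huffman tree construction:
Step 1: Merge B(3) + J(6) = 9
Step 2: Merge E(8) + (B+J)(9) = 17
Step 3: Merge D(14) + (E+(B+J))(17) = 31
Step 4: Merge A(20) + I(23) = 43
Step 5: Merge (D+(E+(B+J)))(31) + (A+I)(43) = 74
Read each symbol's code off the tree from the root (left child = 0, right child = 1).

Codes:
  D: 00 (length 2)
  I: 11 (length 2)
  J: 0111 (length 4)
  A: 10 (length 2)
  E: 010 (length 3)
  B: 0110 (length 4)
Average code length: 174/74 = 2.3514 bits/symbol


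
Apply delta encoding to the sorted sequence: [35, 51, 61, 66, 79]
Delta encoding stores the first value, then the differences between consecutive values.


First value: 35
Deltas:
  51 - 35 = 16
  61 - 51 = 10
  66 - 61 = 5
  79 - 66 = 13


Delta encoded: [35, 16, 10, 5, 13]


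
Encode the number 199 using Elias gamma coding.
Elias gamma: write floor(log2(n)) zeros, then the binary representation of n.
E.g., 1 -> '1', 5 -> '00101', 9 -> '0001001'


num_bits = floor(log2(199)) + 1 = 8
leading_zeros = num_bits - 1 = 7
binary(199) = 11000111

Elias gamma(199) = '0000000' + '11000111' = 000000011000111 (15 bits)


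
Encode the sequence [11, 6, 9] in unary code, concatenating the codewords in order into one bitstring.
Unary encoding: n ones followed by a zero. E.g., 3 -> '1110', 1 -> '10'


Encode each number as n ones followed by a terminating 0:
  11 -> 111111111110 (12 bits)
  6 -> 1111110 (7 bits)
  9 -> 1111111110 (10 bits)
Total length = 12 + 7 + 10 = 29 bits.

Unary([11, 6, 9]) = 11111111111011111101111111110 (29 bits)


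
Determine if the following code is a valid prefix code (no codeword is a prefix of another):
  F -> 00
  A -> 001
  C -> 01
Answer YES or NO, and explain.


Checking each pair (does one codeword prefix another?):
  F='00' vs A='001': prefix -- VIOLATION

NO -- this is NOT a valid prefix code. F (00) is a prefix of A (001).


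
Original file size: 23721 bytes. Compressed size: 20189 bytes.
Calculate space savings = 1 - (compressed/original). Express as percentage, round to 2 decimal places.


ratio = compressed/original = 20189/23721 = 0.851102
savings = 1 - ratio = 1 - 0.851102 = 0.148898
as a percentage: 0.148898 * 100 = 14.89%

Space savings = 1 - 20189/23721 = 14.89%


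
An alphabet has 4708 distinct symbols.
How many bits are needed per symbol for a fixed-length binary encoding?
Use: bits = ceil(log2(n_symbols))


log2(4708) = 12.2009
Bracket: 2^12 = 4096 < 4708 <= 2^13 = 8192
So ceil(log2(4708)) = 13

bits = ceil(log2(4708)) = ceil(12.2009) = 13 bits
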